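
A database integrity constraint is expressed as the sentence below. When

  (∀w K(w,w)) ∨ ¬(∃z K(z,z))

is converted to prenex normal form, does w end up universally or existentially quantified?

Move each ¬ inward, flipping quantifiers it crosses:
  (∀w K(w,w)) ∨ (∀z ¬K(z,z))
All bound variables are already distinct, so no renaming is needed.
Pull the quantifiers to the front (each side's bound variable is not free in the other side):
  ∀w ∀z (K(w,w) ∨ ¬K(z,z))
The quantifier ∀w sits under an even number of negations, so it remains universal.

universal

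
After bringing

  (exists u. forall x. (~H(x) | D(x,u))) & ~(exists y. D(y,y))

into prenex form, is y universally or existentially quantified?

Move each ¬ inward, flipping quantifiers it crosses:
  (exists u. forall x. (~H(x) | D(x,u))) & (forall y. ~D(y,y))
Extract every quantifier outward, since the variables are now distinct and don't occur free across branches:
  exists u. forall x. forall y. ((~H(x) | D(x,u)) & ~D(y,y))
The quantifier exists y sits under an odd number of negations, so it flips to forall y.

universal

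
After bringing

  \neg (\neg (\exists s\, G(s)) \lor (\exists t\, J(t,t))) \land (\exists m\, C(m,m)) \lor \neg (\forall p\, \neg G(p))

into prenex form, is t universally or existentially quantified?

universal

Move each ¬ inward, flipping quantifiers it crosses:
  (\exists s\, G(s)) \land (\forall t\, \neg J(t,t)) \land (\exists m\, C(m,m)) \lor (\exists p\, G(p))
Extract every quantifier outward, since the variables are now distinct and don't occur free across branches:
  \exists s\, \forall t\, \exists m\, \exists p\, (G(s) \land \neg J(t,t) \land C(m,m) \lor G(p))
The quantifier \exists t sits under an odd number of negations, so it flips to \forall t.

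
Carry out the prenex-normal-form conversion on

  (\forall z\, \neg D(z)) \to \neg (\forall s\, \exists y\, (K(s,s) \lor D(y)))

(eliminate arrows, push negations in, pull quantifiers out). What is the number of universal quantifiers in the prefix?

1

First replace A → B with ¬A ∨ B.
  \neg (\forall z\, \neg D(z)) \lor \neg (\forall s\, \exists y\, (K(s,s) \lor D(y)))
Move each ¬ inward, flipping quantifiers it crosses:
  (\exists z\, D(z)) \lor (\exists s\, \forall y\, (\neg K(s,s) \land \neg D(y)))
All bound variables are already distinct, so no renaming is needed.
Pull the quantifiers to the front (each side's bound variable is not free in the other side):
  \exists z\, \exists s\, \forall y\, (D(z) \lor \neg K(s,s) \land \neg D(y))
The prefix is \exists z \exists s \forall y: 1 universal, 2 existential.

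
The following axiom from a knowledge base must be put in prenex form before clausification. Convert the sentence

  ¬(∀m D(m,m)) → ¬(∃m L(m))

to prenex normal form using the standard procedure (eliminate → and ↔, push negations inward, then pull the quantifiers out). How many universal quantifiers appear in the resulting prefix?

2

Eliminate → and ↔ using ¬ and ∨.
  ¬¬(∀m D(m,m)) ∨ ¬(∃m L(m))
Drive negations inward (¬∀x A ≡ ∃x ¬A, ¬∃x A ≡ ∀x ¬A, De Morgan for ∧/∨):
  (∀m D(m,m)) ∨ (∀m ¬L(m))
Give each quantifier a distinct variable: m↦v1.
  (∀m D(m,m)) ∨ (∀v1 ¬L(v1))
Pull the quantifiers to the front (each side's bound variable is not free in the other side):
  ∀m ∀v1 (D(m,m) ∨ ¬L(v1))
The prefix is ∀m ∀v1: 2 universal, 0 existential.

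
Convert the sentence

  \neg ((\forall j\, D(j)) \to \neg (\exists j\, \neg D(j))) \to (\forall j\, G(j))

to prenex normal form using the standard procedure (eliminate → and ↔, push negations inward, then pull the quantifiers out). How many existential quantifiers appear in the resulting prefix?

1

First replace A → B with ¬A ∨ B.
  \neg \neg (\neg (\forall j\, D(j)) \lor \neg (\exists j\, \neg D(j))) \lor (\forall j\, G(j))
Push ¬ through the quantifiers and connectives to reach negation normal form:
  (\exists j\, \neg D(j)) \lor (\forall j\, D(j)) \lor (\forall j\, G(j))
Give each quantifier a distinct variable: j↦x1, j↦w1.
  (\exists j\, \neg D(j)) \lor (\forall x1\, D(x1)) \lor (\forall w1\, G(w1))
Extract every quantifier outward, since the variables are now distinct and don't occur free across branches:
  \exists j\, \forall x1\, \forall w1\, (\neg D(j) \lor D(x1) \lor G(w1))
The prefix is \exists j \forall x1 \forall w1: 2 universal, 1 existential.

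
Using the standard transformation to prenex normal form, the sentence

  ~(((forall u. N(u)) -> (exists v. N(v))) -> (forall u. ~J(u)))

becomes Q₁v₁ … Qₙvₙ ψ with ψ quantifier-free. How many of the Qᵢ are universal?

0

Eliminate → and ↔ using ¬ and ∨.
  ~(~(~(forall u. N(u)) | (exists v. N(v))) | (forall u. ~J(u)))
Drive negations inward (¬∀x A ≡ ∃x ¬A, ¬∃x A ≡ ∀x ¬A, De Morgan for ∧/∨):
  ((exists u. ~N(u)) | (exists v. N(v))) & (exists u. J(u))
Give each quantifier a distinct variable: u↦r.
  ((exists u. ~N(u)) | (exists v. N(v))) & (exists r. J(r))
Finally move all quantifiers to the prefix:
  exists u. exists v. exists r. ((~N(u) | N(v)) & J(r))
The prefix is exists u exists v exists r: 0 universal, 3 existential.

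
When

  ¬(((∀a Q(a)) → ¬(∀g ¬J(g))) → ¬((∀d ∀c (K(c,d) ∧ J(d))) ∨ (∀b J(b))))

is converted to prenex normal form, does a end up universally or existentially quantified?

existential

Rewrite implications/biconditionals: A → B as ¬A ∨ B.
  ¬(¬(¬(∀a Q(a)) ∨ ¬(∀g ¬J(g))) ∨ ¬((∀d ∀c (K(c,d) ∧ J(d))) ∨ (∀b J(b))))
Push ¬ through the quantifiers and connectives to reach negation normal form:
  ((∃a ¬Q(a)) ∨ (∃g J(g))) ∧ ((∀d ∀c (K(c,d) ∧ J(d))) ∨ (∀b J(b)))
All bound variables are already distinct, so no renaming is needed.
Finally move all quantifiers to the prefix:
  ∃a ∃g ∀d ∀c ∀b ((¬Q(a) ∨ J(g)) ∧ (K(c,d) ∧ J(d) ∨ J(b)))
The quantifier ∀a sits under an odd number of negations (counting the antecedent side of each →), so it flips to ∃a.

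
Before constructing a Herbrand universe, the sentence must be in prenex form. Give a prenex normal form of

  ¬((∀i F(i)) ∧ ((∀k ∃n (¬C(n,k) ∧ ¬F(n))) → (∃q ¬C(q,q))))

First replace A → B with ¬A ∨ B.
  ¬((∀i F(i)) ∧ (¬(∀k ∃n (¬C(n,k) ∧ ¬F(n))) ∨ (∃q ¬C(q,q))))
Drive negations inward (¬∀x A ≡ ∃x ¬A, ¬∃x A ≡ ∀x ¬A, De Morgan for ∧/∨):
  (∃i ¬F(i)) ∨ (∀k ∃n (¬C(n,k) ∧ ¬F(n))) ∧ (∀q C(q,q))
Extract every quantifier outward, since the variables are now distinct and don't occur free across branches:
  ∃i ∀k ∃n ∀q (¬F(i) ∨ ¬C(n,k) ∧ ¬F(n) ∧ C(q,q))

∃i ∀k ∃n ∀q (¬F(i) ∨ ¬C(n,k) ∧ ¬F(n) ∧ C(q,q))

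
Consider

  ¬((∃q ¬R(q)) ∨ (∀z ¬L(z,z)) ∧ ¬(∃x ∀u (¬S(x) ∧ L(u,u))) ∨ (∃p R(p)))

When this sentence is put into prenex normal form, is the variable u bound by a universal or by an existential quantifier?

universal

Push ¬ through the quantifiers and connectives to reach negation normal form:
  (∀q R(q)) ∧ ((∃z L(z,z)) ∨ (∃x ∀u (¬S(x) ∧ L(u,u)))) ∧ (∀p ¬R(p))
All bound variables are already distinct, so no renaming is needed.
Extract every quantifier outward, since the variables are now distinct and don't occur free across branches:
  ∀q ∃z ∃x ∀u ∀p (R(q) ∧ (L(z,z) ∨ ¬S(x) ∧ L(u,u)) ∧ ¬R(p))
The quantifier ∀u sits under an even number of negations, so it remains universal.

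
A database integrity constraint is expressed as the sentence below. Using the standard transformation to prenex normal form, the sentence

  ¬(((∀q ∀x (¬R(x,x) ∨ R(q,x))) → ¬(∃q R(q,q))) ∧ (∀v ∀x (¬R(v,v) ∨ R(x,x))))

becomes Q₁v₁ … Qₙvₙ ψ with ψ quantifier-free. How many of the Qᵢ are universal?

2

First replace A → B with ¬A ∨ B.
  ¬((¬(∀q ∀x (¬R(x,x) ∨ R(q,x))) ∨ ¬(∃q R(q,q))) ∧ (∀v ∀x (¬R(v,v) ∨ R(x,x))))
Move each ¬ inward, flipping quantifiers it crosses:
  (∀q ∀x (¬R(x,x) ∨ R(q,x))) ∧ (∃q R(q,q)) ∨ (∃v ∃x (R(v,v) ∧ ¬R(x,x)))
Standardize variables apart so no two quantifiers bind the same name: q↦w1, x↦z.
  (∀q ∀x (¬R(x,x) ∨ R(q,x))) ∧ (∃w1 R(w1,w1)) ∨ (∃v ∃z (R(v,v) ∧ ¬R(z,z)))
Finally move all quantifiers to the prefix:
  ∀q ∀x ∃w1 ∃v ∃z ((¬R(x,x) ∨ R(q,x)) ∧ R(w1,w1) ∨ R(v,v) ∧ ¬R(z,z))
The prefix is ∀q ∀x ∃w1 ∃v ∃z: 2 universal, 3 existential.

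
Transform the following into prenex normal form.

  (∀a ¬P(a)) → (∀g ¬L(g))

∃a ∀g (P(a) ∨ ¬L(g))

Eliminate → and ↔ using ¬ and ∨.
  ¬(∀a ¬P(a)) ∨ (∀g ¬L(g))
Push ¬ through the quantifiers and connectives to reach negation normal form:
  (∃a P(a)) ∨ (∀g ¬L(g))
Extract every quantifier outward, since the variables are now distinct and don't occur free across branches:
  ∃a ∀g (P(a) ∨ ¬L(g))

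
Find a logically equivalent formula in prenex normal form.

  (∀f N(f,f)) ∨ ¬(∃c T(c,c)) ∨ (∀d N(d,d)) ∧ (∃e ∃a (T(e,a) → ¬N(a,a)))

First replace A → B with ¬A ∨ B.
  (∀f N(f,f)) ∨ ¬(∃c T(c,c)) ∨ (∀d N(d,d)) ∧ (∃e ∃a (¬T(e,a) ∨ ¬N(a,a)))
Push ¬ through the quantifiers and connectives to reach negation normal form:
  (∀f N(f,f)) ∨ (∀c ¬T(c,c)) ∨ (∀d N(d,d)) ∧ (∃e ∃a (¬T(e,a) ∨ ¬N(a,a)))
All bound variables are already distinct, so no renaming is needed.
Pull the quantifiers to the front (each side's bound variable is not free in the other side):
  ∀f ∀c ∀d ∃e ∃a (N(f,f) ∨ ¬T(c,c) ∨ N(d,d) ∧ (¬T(e,a) ∨ ¬N(a,a)))

∀f ∀c ∀d ∃e ∃a (N(f,f) ∨ ¬T(c,c) ∨ N(d,d) ∧ (¬T(e,a) ∨ ¬N(a,a)))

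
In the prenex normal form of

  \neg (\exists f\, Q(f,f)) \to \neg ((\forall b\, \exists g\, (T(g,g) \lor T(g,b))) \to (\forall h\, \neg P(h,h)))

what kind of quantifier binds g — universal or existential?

existential

First replace A → B with ¬A ∨ B.
  \neg \neg (\exists f\, Q(f,f)) \lor \neg (\neg (\forall b\, \exists g\, (T(g,g) \lor T(g,b))) \lor (\forall h\, \neg P(h,h)))
Drive negations inward (¬∀x A ≡ ∃x ¬A, ¬∃x A ≡ ∀x ¬A, De Morgan for ∧/∨):
  (\exists f\, Q(f,f)) \lor (\forall b\, \exists g\, (T(g,g) \lor T(g,b))) \land (\exists h\, P(h,h))
All bound variables are already distinct, so no renaming is needed.
Finally move all quantifiers to the prefix:
  \exists f\, \forall b\, \exists g\, \exists h\, (Q(f,f) \lor (T(g,g) \lor T(g,b)) \land P(h,h))
The quantifier \exists g sits under an even number of negations (counting the antecedent side of each →), so it remains existential.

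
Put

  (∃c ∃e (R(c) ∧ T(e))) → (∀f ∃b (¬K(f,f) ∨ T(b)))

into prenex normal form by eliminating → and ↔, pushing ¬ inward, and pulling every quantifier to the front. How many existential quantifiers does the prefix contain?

Rewrite implications/biconditionals: A → B as ¬A ∨ B.
  ¬(∃c ∃e (R(c) ∧ T(e))) ∨ (∀f ∃b (¬K(f,f) ∨ T(b)))
Drive negations inward (¬∀x A ≡ ∃x ¬A, ¬∃x A ≡ ∀x ¬A, De Morgan for ∧/∨):
  (∀c ∀e (¬R(c) ∨ ¬T(e))) ∨ (∀f ∃b (¬K(f,f) ∨ T(b)))
All bound variables are already distinct, so no renaming is needed.
Extract every quantifier outward, since the variables are now distinct and don't occur free across branches:
  ∀c ∀e ∀f ∃b (¬R(c) ∨ ¬T(e) ∨ ¬K(f,f) ∨ T(b))
The prefix is ∀c ∀e ∀f ∃b: 3 universal, 1 existential.

1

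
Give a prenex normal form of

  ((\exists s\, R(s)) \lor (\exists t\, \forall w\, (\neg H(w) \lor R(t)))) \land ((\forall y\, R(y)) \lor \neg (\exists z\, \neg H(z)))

\exists s\, \exists t\, \forall w\, \forall y\, \forall z\, ((R(s) \lor \neg H(w) \lor R(t)) \land (R(y) \lor H(z)))

Push ¬ through the quantifiers and connectives to reach negation normal form:
  ((\exists s\, R(s)) \lor (\exists t\, \forall w\, (\neg H(w) \lor R(t)))) \land ((\forall y\, R(y)) \lor (\forall z\, H(z)))
All bound variables are already distinct, so no renaming is needed.
Extract every quantifier outward, since the variables are now distinct and don't occur free across branches:
  \exists s\, \exists t\, \forall w\, \forall y\, \forall z\, ((R(s) \lor \neg H(w) \lor R(t)) \land (R(y) \lor H(z)))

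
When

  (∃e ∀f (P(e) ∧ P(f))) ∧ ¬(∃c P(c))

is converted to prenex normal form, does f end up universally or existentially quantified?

universal

Drive negations inward (¬∀x A ≡ ∃x ¬A, ¬∃x A ≡ ∀x ¬A, De Morgan for ∧/∨):
  (∃e ∀f (P(e) ∧ P(f))) ∧ (∀c ¬P(c))
All bound variables are already distinct, so no renaming is needed.
Pull the quantifiers to the front (each side's bound variable is not free in the other side):
  ∃e ∀f ∀c (P(e) ∧ P(f) ∧ ¬P(c))
The quantifier ∀f sits under an even number of negations, so it remains universal.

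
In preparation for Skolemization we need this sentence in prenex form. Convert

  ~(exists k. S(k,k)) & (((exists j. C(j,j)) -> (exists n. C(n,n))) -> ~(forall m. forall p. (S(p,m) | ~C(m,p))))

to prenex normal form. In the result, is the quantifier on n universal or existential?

Eliminate → and ↔ using ¬ and ∨.
  ~(exists k. S(k,k)) & (~(~(exists j. C(j,j)) | (exists n. C(n,n))) | ~(forall m. forall p. (S(p,m) | ~C(m,p))))
Move each ¬ inward, flipping quantifiers it crosses:
  (forall k. ~S(k,k)) & ((exists j. C(j,j)) & (forall n. ~C(n,n)) | (exists m. exists p. (~S(p,m) & C(m,p))))
All bound variables are already distinct, so no renaming is needed.
Pull the quantifiers to the front (each side's bound variable is not free in the other side):
  forall k. exists j. forall n. exists m. exists p. (~S(k,k) & (C(j,j) & ~C(n,n) | ~S(p,m) & C(m,p)))
The quantifier exists n sits under an odd number of negations (counting the antecedent side of each →), so it flips to forall n.

universal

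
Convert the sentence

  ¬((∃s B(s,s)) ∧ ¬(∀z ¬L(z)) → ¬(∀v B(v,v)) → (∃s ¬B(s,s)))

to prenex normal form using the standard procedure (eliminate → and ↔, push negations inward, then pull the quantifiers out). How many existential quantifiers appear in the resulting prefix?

Eliminate → and ↔ using ¬ and ∨.
  ¬(¬((∃s B(s,s)) ∧ ¬(∀z ¬L(z))) ∨ ¬¬(∀v B(v,v)) ∨ (∃s ¬B(s,s)))
Push ¬ through the quantifiers and connectives to reach negation normal form:
  (∃s B(s,s)) ∧ (∃z L(z)) ∧ (∃v ¬B(v,v)) ∧ (∀s B(s,s))
Give each quantifier a distinct variable: s↦b.
  (∃s B(s,s)) ∧ (∃z L(z)) ∧ (∃v ¬B(v,v)) ∧ (∀b B(b,b))
Finally move all quantifiers to the prefix:
  ∃s ∃z ∃v ∀b (B(s,s) ∧ L(z) ∧ ¬B(v,v) ∧ B(b,b))
The prefix is ∃s ∃z ∃v ∀b: 1 universal, 3 existential.

3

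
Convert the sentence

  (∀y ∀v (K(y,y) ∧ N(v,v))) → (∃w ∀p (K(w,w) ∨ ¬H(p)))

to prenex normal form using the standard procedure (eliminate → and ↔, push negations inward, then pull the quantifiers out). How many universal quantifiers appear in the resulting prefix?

Eliminate → and ↔ using ¬ and ∨.
  ¬(∀y ∀v (K(y,y) ∧ N(v,v))) ∨ (∃w ∀p (K(w,w) ∨ ¬H(p)))
Drive negations inward (¬∀x A ≡ ∃x ¬A, ¬∃x A ≡ ∀x ¬A, De Morgan for ∧/∨):
  (∃y ∃v (¬K(y,y) ∨ ¬N(v,v))) ∨ (∃w ∀p (K(w,w) ∨ ¬H(p)))
All bound variables are already distinct, so no renaming is needed.
Pull the quantifiers to the front (each side's bound variable is not free in the other side):
  ∃y ∃v ∃w ∀p (¬K(y,y) ∨ ¬N(v,v) ∨ K(w,w) ∨ ¬H(p))
The prefix is ∃y ∃v ∃w ∀p: 1 universal, 3 existential.

1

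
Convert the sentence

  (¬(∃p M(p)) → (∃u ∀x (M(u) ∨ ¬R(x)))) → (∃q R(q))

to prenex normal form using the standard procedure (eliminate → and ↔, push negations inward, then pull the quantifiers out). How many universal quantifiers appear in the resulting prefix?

2

First replace A → B with ¬A ∨ B.
  ¬(¬¬(∃p M(p)) ∨ (∃u ∀x (M(u) ∨ ¬R(x)))) ∨ (∃q R(q))
Drive negations inward (¬∀x A ≡ ∃x ¬A, ¬∃x A ≡ ∀x ¬A, De Morgan for ∧/∨):
  (∀p ¬M(p)) ∧ (∀u ∃x (¬M(u) ∧ R(x))) ∨ (∃q R(q))
Finally move all quantifiers to the prefix:
  ∀p ∀u ∃x ∃q (¬M(p) ∧ ¬M(u) ∧ R(x) ∨ R(q))
The prefix is ∀p ∀u ∃x ∃q: 2 universal, 2 existential.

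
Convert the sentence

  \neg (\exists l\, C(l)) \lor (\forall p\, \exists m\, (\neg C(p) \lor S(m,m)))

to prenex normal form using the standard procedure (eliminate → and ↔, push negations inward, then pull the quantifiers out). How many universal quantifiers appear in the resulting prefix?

Move each ¬ inward, flipping quantifiers it crosses:
  (\forall l\, \neg C(l)) \lor (\forall p\, \exists m\, (\neg C(p) \lor S(m,m)))
Finally move all quantifiers to the prefix:
  \forall l\, \forall p\, \exists m\, (\neg C(l) \lor \neg C(p) \lor S(m,m))
The prefix is \forall l \forall p \exists m: 2 universal, 1 existential.

2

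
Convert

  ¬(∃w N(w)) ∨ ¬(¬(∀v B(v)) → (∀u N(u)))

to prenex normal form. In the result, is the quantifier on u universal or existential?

existential

First replace A → B with ¬A ∨ B.
  ¬(∃w N(w)) ∨ ¬(¬¬(∀v B(v)) ∨ (∀u N(u)))
Push ¬ through the quantifiers and connectives to reach negation normal form:
  (∀w ¬N(w)) ∨ (∃v ¬B(v)) ∧ (∃u ¬N(u))
Extract every quantifier outward, since the variables are now distinct and don't occur free across branches:
  ∀w ∃v ∃u (¬N(w) ∨ ¬B(v) ∧ ¬N(u))
The quantifier ∀u sits under an odd number of negations (counting the antecedent side of each →), so it flips to ∃u.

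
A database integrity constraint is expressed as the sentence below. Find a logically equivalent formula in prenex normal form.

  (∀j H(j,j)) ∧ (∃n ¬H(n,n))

∀j ∃n (H(j,j) ∧ ¬H(n,n))

All bound variables are already distinct, so no renaming is needed.
Pull the quantifiers to the front (each side's bound variable is not free in the other side):
  ∀j ∃n (H(j,j) ∧ ¬H(n,n))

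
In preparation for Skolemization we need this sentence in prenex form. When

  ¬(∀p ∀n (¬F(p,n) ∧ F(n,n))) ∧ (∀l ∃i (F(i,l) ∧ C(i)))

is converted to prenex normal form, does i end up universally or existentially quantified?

existential

Push ¬ through the quantifiers and connectives to reach negation normal form:
  (∃p ∃n (F(p,n) ∨ ¬F(n,n))) ∧ (∀l ∃i (F(i,l) ∧ C(i)))
All bound variables are already distinct, so no renaming is needed.
Extract every quantifier outward, since the variables are now distinct and don't occur free across branches:
  ∃p ∃n ∀l ∃i ((F(p,n) ∨ ¬F(n,n)) ∧ F(i,l) ∧ C(i))
The quantifier ∃i sits under an even number of negations, so it remains existential.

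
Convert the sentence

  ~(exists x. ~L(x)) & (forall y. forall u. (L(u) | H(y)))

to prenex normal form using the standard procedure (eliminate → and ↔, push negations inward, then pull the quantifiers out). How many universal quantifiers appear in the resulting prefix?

3

Push ¬ through the quantifiers and connectives to reach negation normal form:
  (forall x. L(x)) & (forall y. forall u. (L(u) | H(y)))
All bound variables are already distinct, so no renaming is needed.
Finally move all quantifiers to the prefix:
  forall x. forall y. forall u. (L(x) & (L(u) | H(y)))
The prefix is forall x forall y forall u: 3 universal, 0 existential.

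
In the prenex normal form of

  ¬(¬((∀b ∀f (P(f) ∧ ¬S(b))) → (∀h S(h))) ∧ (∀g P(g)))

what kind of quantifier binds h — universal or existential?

Rewrite implications/biconditionals: A → B as ¬A ∨ B.
  ¬(¬(¬(∀b ∀f (P(f) ∧ ¬S(b))) ∨ (∀h S(h))) ∧ (∀g P(g)))
Push ¬ through the quantifiers and connectives to reach negation normal form:
  (∃b ∃f (¬P(f) ∨ S(b))) ∨ (∀h S(h)) ∨ (∃g ¬P(g))
All bound variables are already distinct, so no renaming is needed.
Pull the quantifiers to the front (each side's bound variable is not free in the other side):
  ∃b ∃f ∀h ∃g (¬P(f) ∨ S(b) ∨ S(h) ∨ ¬P(g))
The quantifier ∀h sits under an even number of negations (counting the antecedent side of each →), so it remains universal.

universal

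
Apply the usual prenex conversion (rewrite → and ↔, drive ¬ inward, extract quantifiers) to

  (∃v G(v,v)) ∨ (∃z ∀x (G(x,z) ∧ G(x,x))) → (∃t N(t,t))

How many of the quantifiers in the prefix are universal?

Rewrite implications/biconditionals: A → B as ¬A ∨ B.
  ¬((∃v G(v,v)) ∨ (∃z ∀x (G(x,z) ∧ G(x,x)))) ∨ (∃t N(t,t))
Drive negations inward (¬∀x A ≡ ∃x ¬A, ¬∃x A ≡ ∀x ¬A, De Morgan for ∧/∨):
  (∀v ¬G(v,v)) ∧ (∀z ∃x (¬G(x,z) ∨ ¬G(x,x))) ∨ (∃t N(t,t))
Finally move all quantifiers to the prefix:
  ∀v ∀z ∃x ∃t (¬G(v,v) ∧ (¬G(x,z) ∨ ¬G(x,x)) ∨ N(t,t))
The prefix is ∀v ∀z ∃x ∃t: 2 universal, 2 existential.

2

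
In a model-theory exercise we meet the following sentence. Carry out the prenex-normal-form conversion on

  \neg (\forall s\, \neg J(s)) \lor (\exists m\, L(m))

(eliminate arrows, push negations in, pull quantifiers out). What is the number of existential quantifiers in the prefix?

Move each ¬ inward, flipping quantifiers it crosses:
  (\exists s\, J(s)) \lor (\exists m\, L(m))
All bound variables are already distinct, so no renaming is needed.
Pull the quantifiers to the front (each side's bound variable is not free in the other side):
  \exists s\, \exists m\, (J(s) \lor L(m))
The prefix is \exists s \exists m: 0 universal, 2 existential.

2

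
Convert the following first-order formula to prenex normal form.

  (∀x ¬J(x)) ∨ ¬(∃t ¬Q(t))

Push ¬ through the quantifiers and connectives to reach negation normal form:
  (∀x ¬J(x)) ∨ (∀t Q(t))
All bound variables are already distinct, so no renaming is needed.
Pull the quantifiers to the front (each side's bound variable is not free in the other side):
  ∀x ∀t (¬J(x) ∨ Q(t))

∀x ∀t (¬J(x) ∨ Q(t))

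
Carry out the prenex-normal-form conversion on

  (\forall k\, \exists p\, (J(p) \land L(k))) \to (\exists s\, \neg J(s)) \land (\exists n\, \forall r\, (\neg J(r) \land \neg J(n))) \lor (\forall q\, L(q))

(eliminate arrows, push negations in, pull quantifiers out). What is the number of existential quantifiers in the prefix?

Eliminate → and ↔ using ¬ and ∨.
  \neg (\forall k\, \exists p\, (J(p) \land L(k))) \lor (\exists s\, \neg J(s)) \land (\exists n\, \forall r\, (\neg J(r) \land \neg J(n))) \lor (\forall q\, L(q))
Move each ¬ inward, flipping quantifiers it crosses:
  (\exists k\, \forall p\, (\neg J(p) \lor \neg L(k))) \lor (\exists s\, \neg J(s)) \land (\exists n\, \forall r\, (\neg J(r) \land \neg J(n))) \lor (\forall q\, L(q))
All bound variables are already distinct, so no renaming is needed.
Pull the quantifiers to the front (each side's bound variable is not free in the other side):
  \exists k\, \forall p\, \exists s\, \exists n\, \forall r\, \forall q\, (\neg J(p) \lor \neg L(k) \lor \neg J(s) \land \neg J(r) \land \neg J(n) \lor L(q))
The prefix is \exists k \forall p \exists s \exists n \forall r \forall q: 3 universal, 3 existential.

3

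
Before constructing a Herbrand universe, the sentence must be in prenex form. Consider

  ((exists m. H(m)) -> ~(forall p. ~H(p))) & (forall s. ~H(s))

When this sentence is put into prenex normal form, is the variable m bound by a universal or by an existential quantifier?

universal

Eliminate → and ↔ using ¬ and ∨.
  (~(exists m. H(m)) | ~(forall p. ~H(p))) & (forall s. ~H(s))
Push ¬ through the quantifiers and connectives to reach negation normal form:
  ((forall m. ~H(m)) | (exists p. H(p))) & (forall s. ~H(s))
All bound variables are already distinct, so no renaming is needed.
Extract every quantifier outward, since the variables are now distinct and don't occur free across branches:
  forall m. exists p. forall s. ((~H(m) | H(p)) & ~H(s))
The quantifier exists m sits under an odd number of negations (counting the antecedent side of each →), so it flips to forall m.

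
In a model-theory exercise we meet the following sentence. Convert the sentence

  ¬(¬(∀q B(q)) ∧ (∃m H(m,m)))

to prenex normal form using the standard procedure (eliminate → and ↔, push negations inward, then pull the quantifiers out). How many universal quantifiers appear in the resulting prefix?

2

Drive negations inward (¬∀x A ≡ ∃x ¬A, ¬∃x A ≡ ∀x ¬A, De Morgan for ∧/∨):
  (∀q B(q)) ∨ (∀m ¬H(m,m))
All bound variables are already distinct, so no renaming is needed.
Extract every quantifier outward, since the variables are now distinct and don't occur free across branches:
  ∀q ∀m (B(q) ∨ ¬H(m,m))
The prefix is ∀q ∀m: 2 universal, 0 existential.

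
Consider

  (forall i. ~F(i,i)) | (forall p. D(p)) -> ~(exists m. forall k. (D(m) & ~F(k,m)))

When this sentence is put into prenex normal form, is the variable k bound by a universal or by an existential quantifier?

existential

Rewrite implications/biconditionals: A → B as ¬A ∨ B.
  ~((forall i. ~F(i,i)) | (forall p. D(p))) | ~(exists m. forall k. (D(m) & ~F(k,m)))
Move each ¬ inward, flipping quantifiers it crosses:
  (exists i. F(i,i)) & (exists p. ~D(p)) | (forall m. exists k. (~D(m) | F(k,m)))
All bound variables are already distinct, so no renaming is needed.
Finally move all quantifiers to the prefix:
  exists i. exists p. forall m. exists k. (F(i,i) & ~D(p) | ~D(m) | F(k,m))
The quantifier forall k sits under an odd number of negations (counting the antecedent side of each →), so it flips to exists k.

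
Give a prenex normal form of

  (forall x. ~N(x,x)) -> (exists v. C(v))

Rewrite implications/biconditionals: A → B as ¬A ∨ B.
  ~(forall x. ~N(x,x)) | (exists v. C(v))
Push ¬ through the quantifiers and connectives to reach negation normal form:
  (exists x. N(x,x)) | (exists v. C(v))
Finally move all quantifiers to the prefix:
  exists x. exists v. (N(x,x) | C(v))

exists x. exists v. (N(x,x) | C(v))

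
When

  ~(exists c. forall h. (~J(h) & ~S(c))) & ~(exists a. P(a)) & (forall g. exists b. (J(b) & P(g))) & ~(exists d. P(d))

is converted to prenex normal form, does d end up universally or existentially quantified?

Drive negations inward (¬∀x A ≡ ∃x ¬A, ¬∃x A ≡ ∀x ¬A, De Morgan for ∧/∨):
  (forall c. exists h. (J(h) | S(c))) & (forall a. ~P(a)) & (forall g. exists b. (J(b) & P(g))) & (forall d. ~P(d))
Finally move all quantifiers to the prefix:
  forall c. exists h. forall a. forall g. exists b. forall d. ((J(h) | S(c)) & ~P(a) & J(b) & P(g) & ~P(d))
The quantifier exists d sits under an odd number of negations, so it flips to forall d.

universal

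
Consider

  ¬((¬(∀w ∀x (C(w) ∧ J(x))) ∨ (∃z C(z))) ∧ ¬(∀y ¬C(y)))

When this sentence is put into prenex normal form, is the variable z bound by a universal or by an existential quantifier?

universal

Drive negations inward (¬∀x A ≡ ∃x ¬A, ¬∃x A ≡ ∀x ¬A, De Morgan for ∧/∨):
  (∀w ∀x (C(w) ∧ J(x))) ∧ (∀z ¬C(z)) ∨ (∀y ¬C(y))
All bound variables are already distinct, so no renaming is needed.
Finally move all quantifiers to the prefix:
  ∀w ∀x ∀z ∀y (C(w) ∧ J(x) ∧ ¬C(z) ∨ ¬C(y))
The quantifier ∃z sits under an odd number of negations, so it flips to ∀z.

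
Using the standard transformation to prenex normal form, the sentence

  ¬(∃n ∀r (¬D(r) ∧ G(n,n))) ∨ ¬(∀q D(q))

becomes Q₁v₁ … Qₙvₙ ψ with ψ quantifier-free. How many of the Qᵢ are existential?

2

Push ¬ through the quantifiers and connectives to reach negation normal form:
  (∀n ∃r (D(r) ∨ ¬G(n,n))) ∨ (∃q ¬D(q))
All bound variables are already distinct, so no renaming is needed.
Finally move all quantifiers to the prefix:
  ∀n ∃r ∃q (D(r) ∨ ¬G(n,n) ∨ ¬D(q))
The prefix is ∀n ∃r ∃q: 1 universal, 2 existential.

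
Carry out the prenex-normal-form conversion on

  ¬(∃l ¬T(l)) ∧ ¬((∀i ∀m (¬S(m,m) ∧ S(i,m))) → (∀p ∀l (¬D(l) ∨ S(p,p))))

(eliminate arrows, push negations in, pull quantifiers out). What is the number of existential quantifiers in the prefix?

Rewrite implications/biconditionals: A → B as ¬A ∨ B.
  ¬(∃l ¬T(l)) ∧ ¬(¬(∀i ∀m (¬S(m,m) ∧ S(i,m))) ∨ (∀p ∀l (¬D(l) ∨ S(p,p))))
Push ¬ through the quantifiers and connectives to reach negation normal form:
  (∀l T(l)) ∧ (∀i ∀m (¬S(m,m) ∧ S(i,m))) ∧ (∃p ∃l (D(l) ∧ ¬S(p,p)))
Rename bound variables to avoid capture: l↦c.
  (∀l T(l)) ∧ (∀i ∀m (¬S(m,m) ∧ S(i,m))) ∧ (∃p ∃c (D(c) ∧ ¬S(p,p)))
Pull the quantifiers to the front (each side's bound variable is not free in the other side):
  ∀l ∀i ∀m ∃p ∃c (T(l) ∧ ¬S(m,m) ∧ S(i,m) ∧ D(c) ∧ ¬S(p,p))
The prefix is ∀l ∀i ∀m ∃p ∃c: 3 universal, 2 existential.

2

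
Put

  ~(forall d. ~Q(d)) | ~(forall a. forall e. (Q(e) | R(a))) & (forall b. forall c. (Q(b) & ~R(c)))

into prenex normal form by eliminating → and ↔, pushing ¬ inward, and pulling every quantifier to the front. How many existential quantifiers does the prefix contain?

3

Drive negations inward (¬∀x A ≡ ∃x ¬A, ¬∃x A ≡ ∀x ¬A, De Morgan for ∧/∨):
  (exists d. Q(d)) | (exists a. exists e. (~Q(e) & ~R(a))) & (forall b. forall c. (Q(b) & ~R(c)))
All bound variables are already distinct, so no renaming is needed.
Finally move all quantifiers to the prefix:
  exists d. exists a. exists e. forall b. forall c. (Q(d) | ~Q(e) & ~R(a) & Q(b) & ~R(c))
The prefix is exists d exists a exists e forall b forall c: 2 universal, 3 existential.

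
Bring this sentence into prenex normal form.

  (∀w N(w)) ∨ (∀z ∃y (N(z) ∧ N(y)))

∀w ∀z ∃y (N(w) ∨ N(z) ∧ N(y))

All bound variables are already distinct, so no renaming is needed.
Extract every quantifier outward, since the variables are now distinct and don't occur free across branches:
  ∀w ∀z ∃y (N(w) ∨ N(z) ∧ N(y))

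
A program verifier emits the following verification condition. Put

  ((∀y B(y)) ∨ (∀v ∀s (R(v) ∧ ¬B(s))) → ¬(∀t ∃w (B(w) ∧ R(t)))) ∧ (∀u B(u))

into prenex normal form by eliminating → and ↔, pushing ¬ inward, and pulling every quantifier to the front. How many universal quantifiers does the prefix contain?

2

First replace A → B with ¬A ∨ B.
  (¬((∀y B(y)) ∨ (∀v ∀s (R(v) ∧ ¬B(s)))) ∨ ¬(∀t ∃w (B(w) ∧ R(t)))) ∧ (∀u B(u))
Move each ¬ inward, flipping quantifiers it crosses:
  ((∃y ¬B(y)) ∧ (∃v ∃s (¬R(v) ∨ B(s))) ∨ (∃t ∀w (¬B(w) ∨ ¬R(t)))) ∧ (∀u B(u))
All bound variables are already distinct, so no renaming is needed.
Pull the quantifiers to the front (each side's bound variable is not free in the other side):
  ∃y ∃v ∃s ∃t ∀w ∀u ((¬B(y) ∧ (¬R(v) ∨ B(s)) ∨ ¬B(w) ∨ ¬R(t)) ∧ B(u))
The prefix is ∃y ∃v ∃s ∃t ∀w ∀u: 2 universal, 4 existential.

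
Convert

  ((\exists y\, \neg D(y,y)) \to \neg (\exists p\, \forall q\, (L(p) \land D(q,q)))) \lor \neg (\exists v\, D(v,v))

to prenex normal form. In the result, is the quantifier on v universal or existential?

First replace A → B with ¬A ∨ B.
  \neg (\exists y\, \neg D(y,y)) \lor \neg (\exists p\, \forall q\, (L(p) \land D(q,q))) \lor \neg (\exists v\, D(v,v))
Move each ¬ inward, flipping quantifiers it crosses:
  (\forall y\, D(y,y)) \lor (\forall p\, \exists q\, (\neg L(p) \lor \neg D(q,q))) \lor (\forall v\, \neg D(v,v))
Finally move all quantifiers to the prefix:
  \forall y\, \forall p\, \exists q\, \forall v\, (D(y,y) \lor \neg L(p) \lor \neg D(q,q) \lor \neg D(v,v))
The quantifier \exists v sits under an odd number of negations (counting the antecedent side of each →), so it flips to \forall v.

universal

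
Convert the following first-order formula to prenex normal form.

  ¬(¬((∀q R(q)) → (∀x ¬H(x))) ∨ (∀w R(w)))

∃q ∀x ∃w ((¬R(q) ∨ ¬H(x)) ∧ ¬R(w))

Eliminate → and ↔ using ¬ and ∨.
  ¬(¬(¬(∀q R(q)) ∨ (∀x ¬H(x))) ∨ (∀w R(w)))
Drive negations inward (¬∀x A ≡ ∃x ¬A, ¬∃x A ≡ ∀x ¬A, De Morgan for ∧/∨):
  ((∃q ¬R(q)) ∨ (∀x ¬H(x))) ∧ (∃w ¬R(w))
Extract every quantifier outward, since the variables are now distinct and don't occur free across branches:
  ∃q ∀x ∃w ((¬R(q) ∨ ¬H(x)) ∧ ¬R(w))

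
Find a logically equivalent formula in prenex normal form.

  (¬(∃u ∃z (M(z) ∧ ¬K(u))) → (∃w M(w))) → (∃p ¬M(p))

Rewrite implications/biconditionals: A → B as ¬A ∨ B.
  ¬(¬¬(∃u ∃z (M(z) ∧ ¬K(u))) ∨ (∃w M(w))) ∨ (∃p ¬M(p))
Move each ¬ inward, flipping quantifiers it crosses:
  (∀u ∀z (¬M(z) ∨ K(u))) ∧ (∀w ¬M(w)) ∨ (∃p ¬M(p))
Extract every quantifier outward, since the variables are now distinct and don't occur free across branches:
  ∀u ∀z ∀w ∃p ((¬M(z) ∨ K(u)) ∧ ¬M(w) ∨ ¬M(p))

∀u ∀z ∀w ∃p ((¬M(z) ∨ K(u)) ∧ ¬M(w) ∨ ¬M(p))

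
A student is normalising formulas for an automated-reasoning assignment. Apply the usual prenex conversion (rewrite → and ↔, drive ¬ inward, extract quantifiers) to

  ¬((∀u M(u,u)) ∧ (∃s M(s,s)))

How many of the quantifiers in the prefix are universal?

1

Drive negations inward (¬∀x A ≡ ∃x ¬A, ¬∃x A ≡ ∀x ¬A, De Morgan for ∧/∨):
  (∃u ¬M(u,u)) ∨ (∀s ¬M(s,s))
All bound variables are already distinct, so no renaming is needed.
Finally move all quantifiers to the prefix:
  ∃u ∀s (¬M(u,u) ∨ ¬M(s,s))
The prefix is ∃u ∀s: 1 universal, 1 existential.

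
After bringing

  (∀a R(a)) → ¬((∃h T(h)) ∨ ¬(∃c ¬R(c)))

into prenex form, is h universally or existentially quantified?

universal

First replace A → B with ¬A ∨ B.
  ¬(∀a R(a)) ∨ ¬((∃h T(h)) ∨ ¬(∃c ¬R(c)))
Push ¬ through the quantifiers and connectives to reach negation normal form:
  (∃a ¬R(a)) ∨ (∀h ¬T(h)) ∧ (∃c ¬R(c))
Finally move all quantifiers to the prefix:
  ∃a ∀h ∃c (¬R(a) ∨ ¬T(h) ∧ ¬R(c))
The quantifier ∃h sits under an odd number of negations (counting the antecedent side of each →), so it flips to ∀h.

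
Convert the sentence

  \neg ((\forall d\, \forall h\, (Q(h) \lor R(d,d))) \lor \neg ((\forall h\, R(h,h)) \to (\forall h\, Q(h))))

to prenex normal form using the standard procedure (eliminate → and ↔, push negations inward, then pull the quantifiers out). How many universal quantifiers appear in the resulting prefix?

Eliminate → and ↔ using ¬ and ∨.
  \neg ((\forall d\, \forall h\, (Q(h) \lor R(d,d))) \lor \neg (\neg (\forall h\, R(h,h)) \lor (\forall h\, Q(h))))
Drive negations inward (¬∀x A ≡ ∃x ¬A, ¬∃x A ≡ ∀x ¬A, De Morgan for ∧/∨):
  (\exists d\, \exists h\, (\neg Q(h) \land \neg R(d,d))) \land ((\exists h\, \neg R(h,h)) \lor (\forall h\, Q(h)))
Standardize variables apart so no two quantifiers bind the same name: h↦u1, h↦v.
  (\exists d\, \exists h\, (\neg Q(h) \land \neg R(d,d))) \land ((\exists u1\, \neg R(u1,u1)) \lor (\forall v\, Q(v)))
Extract every quantifier outward, since the variables are now distinct and don't occur free across branches:
  \exists d\, \exists h\, \exists u1\, \forall v\, (\neg Q(h) \land \neg R(d,d) \land (\neg R(u1,u1) \lor Q(v)))
The prefix is \exists d \exists h \exists u1 \forall v: 1 universal, 3 existential.

1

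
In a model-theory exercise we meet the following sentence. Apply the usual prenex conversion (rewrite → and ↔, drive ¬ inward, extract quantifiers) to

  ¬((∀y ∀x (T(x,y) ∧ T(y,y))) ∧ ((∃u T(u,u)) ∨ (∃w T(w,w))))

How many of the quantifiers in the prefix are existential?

Drive negations inward (¬∀x A ≡ ∃x ¬A, ¬∃x A ≡ ∀x ¬A, De Morgan for ∧/∨):
  (∃y ∃x (¬T(x,y) ∨ ¬T(y,y))) ∨ (∀u ¬T(u,u)) ∧ (∀w ¬T(w,w))
All bound variables are already distinct, so no renaming is needed.
Pull the quantifiers to the front (each side's bound variable is not free in the other side):
  ∃y ∃x ∀u ∀w (¬T(x,y) ∨ ¬T(y,y) ∨ ¬T(u,u) ∧ ¬T(w,w))
The prefix is ∃y ∃x ∀u ∀w: 2 universal, 2 existential.

2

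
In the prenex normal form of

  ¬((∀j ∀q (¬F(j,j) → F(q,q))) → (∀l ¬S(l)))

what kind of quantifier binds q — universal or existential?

Rewrite implications/biconditionals: A → B as ¬A ∨ B.
  ¬(¬(∀j ∀q (¬¬F(j,j) ∨ F(q,q))) ∨ (∀l ¬S(l)))
Move each ¬ inward, flipping quantifiers it crosses:
  (∀j ∀q (F(j,j) ∨ F(q,q))) ∧ (∃l S(l))
All bound variables are already distinct, so no renaming is needed.
Extract every quantifier outward, since the variables are now distinct and don't occur free across branches:
  ∀j ∀q ∃l ((F(j,j) ∨ F(q,q)) ∧ S(l))
The quantifier ∀q sits under an even number of negations (counting the antecedent side of each →), so it remains universal.

universal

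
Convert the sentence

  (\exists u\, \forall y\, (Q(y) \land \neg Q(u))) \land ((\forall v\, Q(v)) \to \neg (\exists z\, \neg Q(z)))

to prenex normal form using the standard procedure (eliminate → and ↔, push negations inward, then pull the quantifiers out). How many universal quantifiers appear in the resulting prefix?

Rewrite implications/biconditionals: A → B as ¬A ∨ B.
  (\exists u\, \forall y\, (Q(y) \land \neg Q(u))) \land (\neg (\forall v\, Q(v)) \lor \neg (\exists z\, \neg Q(z)))
Push ¬ through the quantifiers and connectives to reach negation normal form:
  (\exists u\, \forall y\, (Q(y) \land \neg Q(u))) \land ((\exists v\, \neg Q(v)) \lor (\forall z\, Q(z)))
Finally move all quantifiers to the prefix:
  \exists u\, \forall y\, \exists v\, \forall z\, (Q(y) \land \neg Q(u) \land (\neg Q(v) \lor Q(z)))
The prefix is \exists u \forall y \exists v \forall z: 2 universal, 2 existential.

2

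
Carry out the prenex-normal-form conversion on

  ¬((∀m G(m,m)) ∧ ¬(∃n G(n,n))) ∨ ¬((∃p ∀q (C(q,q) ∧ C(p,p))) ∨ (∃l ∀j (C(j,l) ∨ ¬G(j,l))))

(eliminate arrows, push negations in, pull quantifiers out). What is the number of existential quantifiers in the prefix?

4

Drive negations inward (¬∀x A ≡ ∃x ¬A, ¬∃x A ≡ ∀x ¬A, De Morgan for ∧/∨):
  (∃m ¬G(m,m)) ∨ (∃n G(n,n)) ∨ (∀p ∃q (¬C(q,q) ∨ ¬C(p,p))) ∧ (∀l ∃j (¬C(j,l) ∧ G(j,l)))
Finally move all quantifiers to the prefix:
  ∃m ∃n ∀p ∃q ∀l ∃j (¬G(m,m) ∨ G(n,n) ∨ (¬C(q,q) ∨ ¬C(p,p)) ∧ ¬C(j,l) ∧ G(j,l))
The prefix is ∃m ∃n ∀p ∃q ∀l ∃j: 2 universal, 4 existential.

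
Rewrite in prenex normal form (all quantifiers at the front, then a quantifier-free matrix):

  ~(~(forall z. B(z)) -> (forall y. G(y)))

Rewrite implications/biconditionals: A → B as ¬A ∨ B.
  ~(~~(forall z. B(z)) | (forall y. G(y)))
Push ¬ through the quantifiers and connectives to reach negation normal form:
  (exists z. ~B(z)) & (exists y. ~G(y))
All bound variables are already distinct, so no renaming is needed.
Finally move all quantifiers to the prefix:
  exists z. exists y. (~B(z) & ~G(y))

exists z. exists y. (~B(z) & ~G(y))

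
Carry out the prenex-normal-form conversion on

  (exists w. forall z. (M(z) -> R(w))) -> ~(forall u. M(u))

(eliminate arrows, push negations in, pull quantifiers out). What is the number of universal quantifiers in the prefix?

First replace A → B with ¬A ∨ B.
  ~(exists w. forall z. (~M(z) | R(w))) | ~(forall u. M(u))
Move each ¬ inward, flipping quantifiers it crosses:
  (forall w. exists z. (M(z) & ~R(w))) | (exists u. ~M(u))
Pull the quantifiers to the front (each side's bound variable is not free in the other side):
  forall w. exists z. exists u. (M(z) & ~R(w) | ~M(u))
The prefix is forall w exists z exists u: 1 universal, 2 existential.

1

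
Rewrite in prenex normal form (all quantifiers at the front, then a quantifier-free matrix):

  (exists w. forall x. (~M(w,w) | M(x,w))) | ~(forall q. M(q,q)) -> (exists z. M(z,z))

Eliminate → and ↔ using ¬ and ∨.
  ~((exists w. forall x. (~M(w,w) | M(x,w))) | ~(forall q. M(q,q))) | (exists z. M(z,z))
Drive negations inward (¬∀x A ≡ ∃x ¬A, ¬∃x A ≡ ∀x ¬A, De Morgan for ∧/∨):
  (forall w. exists x. (M(w,w) & ~M(x,w))) & (forall q. M(q,q)) | (exists z. M(z,z))
Extract every quantifier outward, since the variables are now distinct and don't occur free across branches:
  forall w. exists x. forall q. exists z. (M(w,w) & ~M(x,w) & M(q,q) | M(z,z))

forall w. exists x. forall q. exists z. (M(w,w) & ~M(x,w) & M(q,q) | M(z,z))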